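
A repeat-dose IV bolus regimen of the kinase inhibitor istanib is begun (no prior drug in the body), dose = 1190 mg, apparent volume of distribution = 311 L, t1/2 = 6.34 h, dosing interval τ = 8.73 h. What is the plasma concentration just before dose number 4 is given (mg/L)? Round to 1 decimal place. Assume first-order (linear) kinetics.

C₀ per dose = Dose / Vd = 1190 / 311 = 3.826 mg/L
k = ln2 / t½ = 0.693147 / 6.34 = 0.1093 h⁻¹
Fraction remaining after one interval: r = e^(−kτ) = e^(−0.1093 × 8.73) = 0.3851
Before dose 4, 3 doses have been given (aged 1τ, 2τ, 3τ).
C_trough = C₀ × (r + r² + … + r^3) = C₀ × r(1−r^3)/(1−r)
        = 3.826 × 0.3851 × (1 − 0.05711) / (1 − 0.3851) = 2.259 mg/L

2.3 mg/L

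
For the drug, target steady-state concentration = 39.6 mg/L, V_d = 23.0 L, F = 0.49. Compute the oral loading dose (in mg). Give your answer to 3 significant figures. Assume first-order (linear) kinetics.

1860 mg

LD = Css × Vd / F = 39.6 × 23.0 / 0.49 = 1859 mg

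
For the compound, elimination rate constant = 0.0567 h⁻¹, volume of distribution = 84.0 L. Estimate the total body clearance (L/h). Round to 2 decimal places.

CL = k × Vd = 0.0567 × 84.0 = 4.763 L/h

4.76 L/h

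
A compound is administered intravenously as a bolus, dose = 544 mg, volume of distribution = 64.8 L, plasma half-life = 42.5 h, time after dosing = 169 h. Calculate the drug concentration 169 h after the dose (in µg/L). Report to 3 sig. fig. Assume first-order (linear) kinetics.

533 µg/L

C₀ = Dose / Vd = 544.0 / 64.8 = 8.395 mg/L
k = ln2 / t½ = 0.693147 / 42.5 = 0.01631 h⁻¹
C = C₀ · e^(−k·t) = 8.395 × e^(−0.01631 × 169)
  = 8.395 × 0.06352 = 0.5333 mg/L
Convert: 0.5333 mg/L × 1000 = 533.3 µg/L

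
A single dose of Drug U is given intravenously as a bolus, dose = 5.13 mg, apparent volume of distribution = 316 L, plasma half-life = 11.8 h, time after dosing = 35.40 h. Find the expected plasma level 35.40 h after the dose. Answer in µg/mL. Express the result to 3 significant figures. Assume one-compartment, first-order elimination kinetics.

C₀ = Dose / Vd = 5.130 / 316 = 0.01623 mg/L
k = ln2 / t½ = 0.693147 / 11.8 = 0.05874 h⁻¹
t / t½ = 35.40 / 11.8 = 3 half-lives
C = C₀ × (1/2)^3 = 0.01623 × 0.1250 = 0.002029 mg/L
(0.002029 mg/L = 0.002029 µg/mL)

0.00203 µg/mL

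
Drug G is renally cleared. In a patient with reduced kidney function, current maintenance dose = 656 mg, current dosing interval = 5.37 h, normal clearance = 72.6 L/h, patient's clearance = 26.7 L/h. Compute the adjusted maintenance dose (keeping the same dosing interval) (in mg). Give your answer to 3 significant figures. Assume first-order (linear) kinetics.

To keep the same average steady-state level, dosing rate must scale with clearance.
CL ratio = 26.7 / 72.6 = 0.3678
New dose (same interval) = 656 × 0.3678 = 241.3 mg

241 mg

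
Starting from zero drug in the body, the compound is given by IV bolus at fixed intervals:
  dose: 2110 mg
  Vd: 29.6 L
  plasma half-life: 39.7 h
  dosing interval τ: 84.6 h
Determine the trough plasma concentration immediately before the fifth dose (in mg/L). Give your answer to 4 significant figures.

C₀ per dose = Dose / Vd = 2110 / 29.6 = 71.28 mg/L
k = ln2 / t½ = 0.693147 / 39.7 = 0.01746 h⁻¹
Fraction remaining after one interval: r = e^(−kτ) = e^(−0.01746 × 84.6) = 0.2283
Before dose 5, 4 doses have been given (aged 1τ, 2τ, 3τ, 4τ).
C_trough = C₀ × (r + r² + … + r^4) = C₀ × r(1−r^4)/(1−r)
        = 71.28 × 0.2283 × (1 − 0.002717) / (1 − 0.2283) = 21.03 mg/L

21.03 mg/L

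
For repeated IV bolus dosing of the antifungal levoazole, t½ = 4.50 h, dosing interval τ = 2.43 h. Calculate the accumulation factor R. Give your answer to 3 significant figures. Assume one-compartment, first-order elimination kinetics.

k = ln2 / t½ = 0.693147 / 4.50 = 0.1540 h⁻¹
e^(−kτ) = e^(−0.1540 × 2.43) = 0.6878
Accumulation ratio R = 1 / (1 − e^(−kτ)) = 1 / (1 − 0.6878) = 3.203

3.20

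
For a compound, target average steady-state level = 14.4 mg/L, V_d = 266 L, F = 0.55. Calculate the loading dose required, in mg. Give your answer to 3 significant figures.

6960 mg

LD = Css × Vd / F = 14.4 × 266 / 0.55 = 6964 mg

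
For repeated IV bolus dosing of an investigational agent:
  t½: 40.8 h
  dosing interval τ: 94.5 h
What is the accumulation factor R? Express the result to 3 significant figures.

k = ln2 / t½ = 0.693147 / 40.8 = 0.01699 h⁻¹
e^(−kτ) = e^(−0.01699 × 94.5) = 0.2008
Accumulation ratio R = 1 / (1 − e^(−kτ)) = 1 / (1 − 0.2008) = 1.251

1.25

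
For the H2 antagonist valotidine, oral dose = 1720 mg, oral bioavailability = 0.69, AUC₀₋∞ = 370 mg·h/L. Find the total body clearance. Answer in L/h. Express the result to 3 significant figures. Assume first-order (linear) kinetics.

3.21 L/h

CL = F·Dose / AUC = 0.69 × 1720 / 370 = 3.208 L/h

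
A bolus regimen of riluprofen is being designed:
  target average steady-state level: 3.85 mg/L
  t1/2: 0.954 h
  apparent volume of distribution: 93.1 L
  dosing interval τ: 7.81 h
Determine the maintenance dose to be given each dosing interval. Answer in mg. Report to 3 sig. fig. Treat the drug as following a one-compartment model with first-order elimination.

2030 mg

k = ln2 / t½ = 0.693147 / 0.954 = 0.7266 h⁻¹
CL = k × Vd = 0.7266 × 93.1 = 67.65 L/h
At steady state, Dose/τ = Css × CL.
Dose = Css × CL × τ = 3.85 × 67.65 × 7.81 = 2034 mg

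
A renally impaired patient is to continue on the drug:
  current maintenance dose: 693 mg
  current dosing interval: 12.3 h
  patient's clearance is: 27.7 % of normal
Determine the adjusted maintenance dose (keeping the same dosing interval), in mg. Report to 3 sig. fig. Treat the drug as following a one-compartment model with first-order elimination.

To keep the same average steady-state level, dosing rate must scale with clearance.
CL ratio = 27.7 / 100 = 0.2770
New dose (same interval) = 693 × 0.2770 = 192.0 mg

192 mg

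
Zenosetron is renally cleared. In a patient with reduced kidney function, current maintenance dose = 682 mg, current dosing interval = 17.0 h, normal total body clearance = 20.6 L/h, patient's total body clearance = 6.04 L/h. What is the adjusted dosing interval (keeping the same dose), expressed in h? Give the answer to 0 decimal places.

58 h

To keep the same average steady-state level, dosing rate must scale with clearance.
CL ratio = 6.04 / 20.6 = 0.2932
New interval (same dose) = 17.0 / 0.2932 = 57.98 h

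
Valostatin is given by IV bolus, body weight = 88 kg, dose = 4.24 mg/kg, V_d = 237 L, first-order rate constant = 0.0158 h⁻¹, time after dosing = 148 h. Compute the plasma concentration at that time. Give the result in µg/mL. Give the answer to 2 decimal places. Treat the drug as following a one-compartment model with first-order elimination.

Total dose = 4.24 × 88 = 373.1 mg
C₀ = Dose / Vd = 373.1 / 237 = 1.574 mg/L
C = C₀ · e^(−k·t) = 1.574 × e^(−0.01580 × 148)
  = 1.574 × 0.09648 = 0.1519 mg/L
(0.1519 mg/L = 0.1519 µg/mL)

0.15 µg/mL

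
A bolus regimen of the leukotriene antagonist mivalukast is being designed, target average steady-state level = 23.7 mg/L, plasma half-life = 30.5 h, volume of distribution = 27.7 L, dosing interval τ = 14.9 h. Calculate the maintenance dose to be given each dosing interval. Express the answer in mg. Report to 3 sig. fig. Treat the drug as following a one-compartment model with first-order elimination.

222 mg

k = ln2 / t½ = 0.693147 / 30.5 = 0.02273 h⁻¹
CL = k × Vd = 0.02273 × 27.7 = 0.6296 L/h
At steady state, Dose/τ = Css × CL.
Dose = Css × CL × τ = 23.7 × 0.6296 × 14.9 = 222.3 mg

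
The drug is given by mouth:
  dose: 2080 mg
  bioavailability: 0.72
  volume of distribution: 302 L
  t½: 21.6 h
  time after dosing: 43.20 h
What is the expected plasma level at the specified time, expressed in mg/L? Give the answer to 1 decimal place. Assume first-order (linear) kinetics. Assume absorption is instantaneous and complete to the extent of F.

Amount reaching circulation = F × Dose = 0.72 × 2080 = 1498 mg
C₀ = F·Dose / Vd = 1498 / 302 = 4.960 mg/L
k = ln2 / t½ = 0.693147 / 21.6 = 0.03209 h⁻¹
t / t½ = 43.20 / 21.6 = 2 half-lives
C = C₀ × (1/2)^2 = 4.960 × 0.2500 = 1.240 mg/L

1.2 mg/L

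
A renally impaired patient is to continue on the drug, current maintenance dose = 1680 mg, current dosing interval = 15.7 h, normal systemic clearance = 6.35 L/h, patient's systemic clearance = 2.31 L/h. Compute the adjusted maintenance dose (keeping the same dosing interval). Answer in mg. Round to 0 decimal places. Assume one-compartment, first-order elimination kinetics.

611 mg

To keep the same average steady-state level, dosing rate must scale with clearance.
CL ratio = 2.31 / 6.35 = 0.3638
New dose (same interval) = 1680 × 0.3638 = 611.2 mg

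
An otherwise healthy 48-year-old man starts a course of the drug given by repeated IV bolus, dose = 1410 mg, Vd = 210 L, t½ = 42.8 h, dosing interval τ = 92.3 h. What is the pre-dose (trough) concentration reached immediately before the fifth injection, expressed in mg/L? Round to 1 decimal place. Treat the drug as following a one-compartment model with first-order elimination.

1.9 mg/L

C₀ per dose = Dose / Vd = 1410 / 210 = 6.714 mg/L
k = ln2 / t½ = 0.693147 / 42.8 = 0.01620 h⁻¹
Fraction remaining after one interval: r = e^(−kτ) = e^(−0.01620 × 92.3) = 0.2242
Before dose 5, 4 doses have been given (aged 1τ, 2τ, 3τ, 4τ).
C_trough = C₀ × (r + r² + … + r^4) = C₀ × r(1−r^4)/(1−r)
        = 6.714 × 0.2242 × (1 − 0.002527) / (1 − 0.2242) = 1.935 mg/L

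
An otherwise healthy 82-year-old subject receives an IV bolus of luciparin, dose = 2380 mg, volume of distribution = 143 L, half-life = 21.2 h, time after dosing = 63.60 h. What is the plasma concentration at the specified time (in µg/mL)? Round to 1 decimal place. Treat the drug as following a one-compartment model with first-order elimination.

C₀ = Dose / Vd = 2380 / 143 = 16.64 mg/L
k = ln2 / t½ = 0.693147 / 21.2 = 0.03270 h⁻¹
t / t½ = 63.60 / 21.2 = 3 half-lives
C = C₀ × (1/2)^3 = 16.64 × 0.1250 = 2.080 mg/L
(2.080 mg/L = 2.080 µg/mL)

2.1 µg/mL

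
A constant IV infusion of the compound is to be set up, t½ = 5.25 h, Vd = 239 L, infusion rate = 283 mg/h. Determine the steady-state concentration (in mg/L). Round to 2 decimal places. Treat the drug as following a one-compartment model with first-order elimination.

8.97 mg/L

k = ln2 / t½ = 0.693147 / 5.25 = 0.1320 h⁻¹
CL = k × Vd = 0.1320 × 239 = 31.55 L/h
At steady state Css = R₀ / CL = 283 / 31.55 = 8.970 mg/L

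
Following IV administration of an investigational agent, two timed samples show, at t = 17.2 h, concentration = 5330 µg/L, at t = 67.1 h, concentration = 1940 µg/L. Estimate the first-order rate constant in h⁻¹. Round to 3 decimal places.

k = ln(C₁/C₂) / (t₂ − t₁) = ln(5330/1940) / (67.1 − 17.2)
  = 1.011 / 49.90 = 0.02026 h⁻¹

0.020 h⁻¹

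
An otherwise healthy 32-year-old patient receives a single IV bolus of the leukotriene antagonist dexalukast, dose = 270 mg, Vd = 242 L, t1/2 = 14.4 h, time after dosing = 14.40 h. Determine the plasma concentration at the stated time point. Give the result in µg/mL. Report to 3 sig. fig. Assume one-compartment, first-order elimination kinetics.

C₀ = Dose / Vd = 270.0 / 242 = 1.116 mg/L
k = ln2 / t½ = 0.693147 / 14.4 = 0.04814 h⁻¹
t / t½ = 14.40 / 14.4 = 1 half-lives
C = C₀ × (1/2)^1 = 1.116 × 0.5000 = 0.5580 mg/L
(0.5580 mg/L = 0.5580 µg/mL)

0.558 µg/mL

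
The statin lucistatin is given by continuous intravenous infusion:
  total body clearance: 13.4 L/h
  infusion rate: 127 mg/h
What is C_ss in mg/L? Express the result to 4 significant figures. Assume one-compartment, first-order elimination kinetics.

At steady state Css = R₀ / CL = 127 / 13.40 = 9.478 mg/L

9.478 mg/L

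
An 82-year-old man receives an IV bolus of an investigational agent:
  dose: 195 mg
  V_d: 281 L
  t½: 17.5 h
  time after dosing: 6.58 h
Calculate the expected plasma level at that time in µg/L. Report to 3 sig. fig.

C₀ = Dose / Vd = 195.0 / 281 = 0.6940 mg/L
k = ln2 / t½ = 0.693147 / 17.5 = 0.03961 h⁻¹
C = C₀ · e^(−k·t) = 0.6940 × e^(−0.03961 × 6.58)
  = 0.6940 × 0.7706 = 0.5348 mg/L
Convert: 0.5348 mg/L × 1000 = 534.8 µg/L

535 µg/L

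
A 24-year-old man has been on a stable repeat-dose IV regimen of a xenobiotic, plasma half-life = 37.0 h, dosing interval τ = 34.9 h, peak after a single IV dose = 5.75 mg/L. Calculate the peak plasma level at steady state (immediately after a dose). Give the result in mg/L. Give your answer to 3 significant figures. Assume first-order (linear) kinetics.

k = ln2 / t½ = 0.693147 / 37.0 = 0.01873 h⁻¹
e^(−kτ) = e^(−0.01873 × 34.9) = 0.5201
Accumulation ratio R = 1 / (1 − e^(−kτ)) = 1 / (1 − 0.5201) = 2.084
Steady-state peak = C₀ × R = 5.75 × 2.084 = 11.98 mg/L

12.0 mg/L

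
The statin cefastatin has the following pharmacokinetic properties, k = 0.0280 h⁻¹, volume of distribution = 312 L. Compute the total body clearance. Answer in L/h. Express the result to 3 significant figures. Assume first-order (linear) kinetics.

CL = k × Vd = 0.0280 × 312 = 8.736 L/h

8.74 L/h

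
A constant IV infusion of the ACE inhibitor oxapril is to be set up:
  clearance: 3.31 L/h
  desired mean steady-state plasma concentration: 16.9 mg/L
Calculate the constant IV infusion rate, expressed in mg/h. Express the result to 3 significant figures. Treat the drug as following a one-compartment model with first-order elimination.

At steady state, infusion rate R₀ = Css × CL = 16.9 × 3.310 = 55.94 mg/h

55.9 mg/h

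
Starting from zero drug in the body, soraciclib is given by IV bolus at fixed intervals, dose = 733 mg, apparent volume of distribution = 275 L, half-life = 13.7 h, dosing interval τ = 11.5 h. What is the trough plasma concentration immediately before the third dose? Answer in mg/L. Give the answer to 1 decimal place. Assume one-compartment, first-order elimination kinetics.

2.3 mg/L

C₀ per dose = Dose / Vd = 733 / 275 = 2.665 mg/L
k = ln2 / t½ = 0.693147 / 13.7 = 0.05059 h⁻¹
Fraction remaining after one interval: r = e^(−kτ) = e^(−0.05059 × 11.5) = 0.5589
Before dose 3, 2 doses have been given (aged 1τ, 2τ).
C_trough = C₀ × (r + r²) = 2.665 × (0.5589 + 0.3124) = 2.322 mg/L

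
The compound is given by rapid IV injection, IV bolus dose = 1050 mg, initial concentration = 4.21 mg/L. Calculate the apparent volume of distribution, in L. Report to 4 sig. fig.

249.4 L

Vd = Dose / C₀ = 1050 / 4.21 = 249.4 L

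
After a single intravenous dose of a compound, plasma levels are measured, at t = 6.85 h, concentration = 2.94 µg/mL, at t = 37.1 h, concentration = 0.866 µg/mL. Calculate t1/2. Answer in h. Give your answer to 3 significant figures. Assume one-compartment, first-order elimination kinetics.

k = ln(C₁/C₂) / (t₂ − t₁) = ln(2.94/0.866) / (37.1 − 6.85)
  = 1.222 / 30.25 = 0.04040 h⁻¹
t½ = ln2 / k = 0.693147 / 0.04040 = 17.16 h

17.2 h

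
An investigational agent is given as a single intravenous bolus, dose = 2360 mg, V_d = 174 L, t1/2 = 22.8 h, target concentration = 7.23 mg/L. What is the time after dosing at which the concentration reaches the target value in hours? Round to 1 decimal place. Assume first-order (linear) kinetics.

C₀ = Dose / Vd = 2360 / 174 = 13.56 mg/L
k = ln2 / t½ = 0.693147 / 22.8 = 0.03040 h⁻¹
t = ln(C₀ / C) / k = ln(13.56 / 7.23) / 0.03040
  = ln(1.876) / 0.03040 = 0.6291 / 0.03040 = 20.69 h

20.7 h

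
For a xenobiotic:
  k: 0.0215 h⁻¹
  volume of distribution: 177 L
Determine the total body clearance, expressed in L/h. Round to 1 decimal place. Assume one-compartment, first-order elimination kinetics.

CL = k × Vd = 0.0215 × 177 = 3.806 L/h

3.8 L/h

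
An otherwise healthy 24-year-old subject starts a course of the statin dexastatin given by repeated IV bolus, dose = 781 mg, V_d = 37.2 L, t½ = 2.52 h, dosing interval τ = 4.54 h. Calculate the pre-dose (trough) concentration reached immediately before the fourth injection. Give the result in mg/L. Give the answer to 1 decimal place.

C₀ per dose = Dose / Vd = 781 / 37.2 = 20.99 mg/L
k = ln2 / t½ = 0.693147 / 2.52 = 0.2751 h⁻¹
Fraction remaining after one interval: r = e^(−kτ) = e^(−0.2751 × 4.54) = 0.2868
Before dose 4, 3 doses have been given (aged 1τ, 2τ, 3τ).
C_trough = C₀ × (r + r² + … + r^3) = C₀ × r(1−r^3)/(1−r)
        = 20.99 × 0.2868 × (1 − 0.02359) / (1 − 0.2868) = 8.242 mg/L

8.2 mg/L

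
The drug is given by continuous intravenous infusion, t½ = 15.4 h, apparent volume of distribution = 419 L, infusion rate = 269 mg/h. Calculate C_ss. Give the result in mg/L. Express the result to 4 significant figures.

14.26 mg/L

k = ln2 / t½ = 0.693147 / 15.4 = 0.04501 h⁻¹
CL = k × Vd = 0.04501 × 419 = 18.86 L/h
At steady state Css = R₀ / CL = 269 / 18.86 = 14.26 mg/L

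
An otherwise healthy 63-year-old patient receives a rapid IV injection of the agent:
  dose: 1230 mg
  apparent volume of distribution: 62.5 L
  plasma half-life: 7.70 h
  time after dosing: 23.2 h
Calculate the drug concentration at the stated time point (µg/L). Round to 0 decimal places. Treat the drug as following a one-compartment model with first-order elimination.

C₀ = Dose / Vd = 1230 / 62.5 = 19.68 mg/L
k = ln2 / t½ = 0.693147 / 7.70 = 0.09002 h⁻¹
C = C₀ · e^(−k·t) = 19.68 × e^(−0.09002 × 23.2)
  = 19.68 × 0.1239 = 2.438 mg/L
Convert: 2.438 mg/L × 1000 = 2438 µg/L

2438 µg/L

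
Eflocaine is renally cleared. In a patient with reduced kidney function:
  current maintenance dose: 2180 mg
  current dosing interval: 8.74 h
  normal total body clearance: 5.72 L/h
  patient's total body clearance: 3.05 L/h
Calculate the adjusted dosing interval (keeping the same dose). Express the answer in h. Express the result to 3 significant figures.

16.4 h

To keep the same average steady-state level, dosing rate must scale with clearance.
CL ratio = 3.05 / 5.72 = 0.5332
New interval (same dose) = 8.74 / 0.5332 = 16.39 h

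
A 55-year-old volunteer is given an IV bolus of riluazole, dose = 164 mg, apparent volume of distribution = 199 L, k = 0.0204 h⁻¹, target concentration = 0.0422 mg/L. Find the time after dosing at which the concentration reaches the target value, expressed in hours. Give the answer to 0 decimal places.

146 h

C₀ = Dose / Vd = 164.0 / 199 = 0.8241 mg/L
t = ln(C₀ / C) / k = ln(0.8241 / 0.0422) / 0.02040
  = ln(19.53) / 0.02040 = 2.972 / 0.02040 = 145.7 h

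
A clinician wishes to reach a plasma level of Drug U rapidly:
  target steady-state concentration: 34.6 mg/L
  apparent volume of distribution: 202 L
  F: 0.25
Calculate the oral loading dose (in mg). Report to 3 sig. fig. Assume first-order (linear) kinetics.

28000 mg

LD = Css × Vd / F = 34.6 × 202 / 0.25 = 27960 mg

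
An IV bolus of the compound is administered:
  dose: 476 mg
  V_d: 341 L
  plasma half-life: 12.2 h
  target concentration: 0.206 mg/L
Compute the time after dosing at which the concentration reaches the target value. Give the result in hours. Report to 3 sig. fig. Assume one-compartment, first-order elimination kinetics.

33.7 h

C₀ = Dose / Vd = 476.0 / 341 = 1.396 mg/L
k = ln2 / t½ = 0.693147 / 12.2 = 0.05682 h⁻¹
t = ln(C₀ / C) / k = ln(1.396 / 0.206) / 0.05682
  = ln(6.777) / 0.05682 = 1.914 / 0.05682 = 33.69 h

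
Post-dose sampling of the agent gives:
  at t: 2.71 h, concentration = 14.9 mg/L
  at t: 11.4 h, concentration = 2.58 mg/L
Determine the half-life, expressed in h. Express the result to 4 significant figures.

k = ln(C₁/C₂) / (t₂ − t₁) = ln(14.9/2.58) / (11.4 − 2.71)
  = 1.754 / 8.690 = 0.2018 h⁻¹
t½ = ln2 / k = 0.693147 / 0.2018 = 3.435 h

3.435 h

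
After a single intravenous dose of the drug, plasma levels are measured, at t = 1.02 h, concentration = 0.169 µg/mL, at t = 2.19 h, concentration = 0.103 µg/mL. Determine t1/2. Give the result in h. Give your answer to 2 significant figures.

1.6 h

k = ln(C₁/C₂) / (t₂ − t₁) = ln(0.169/0.103) / (2.19 − 1.02)
  = 0.4952 / 1.170 = 0.4232 h⁻¹
t½ = ln2 / k = 0.693147 / 0.4232 = 1.638 h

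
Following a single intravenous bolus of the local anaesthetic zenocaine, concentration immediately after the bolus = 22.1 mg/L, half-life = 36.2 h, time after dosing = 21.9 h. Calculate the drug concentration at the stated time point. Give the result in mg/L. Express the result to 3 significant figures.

14.5 mg/L

k = ln2 / t½ = 0.693147 / 36.2 = 0.01915 h⁻¹
C = C₀ · e^(−k·t) = 22.10 × e^(−0.01915 × 21.9)
  = 22.10 × 0.6575 = 14.53 mg/L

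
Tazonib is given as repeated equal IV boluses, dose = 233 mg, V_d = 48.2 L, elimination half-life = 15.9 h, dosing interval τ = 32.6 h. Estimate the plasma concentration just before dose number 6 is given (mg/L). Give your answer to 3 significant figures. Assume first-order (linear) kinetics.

1.54 mg/L

C₀ per dose = Dose / Vd = 233 / 48.2 = 4.834 mg/L
k = ln2 / t½ = 0.693147 / 15.9 = 0.04359 h⁻¹
Fraction remaining after one interval: r = e^(−kτ) = e^(−0.04359 × 32.6) = 0.2415
Before dose 6, 5 doses have been given (aged 1τ, 2τ, 3τ, 4τ, 5τ).
C_trough = C₀ × (r + r² + … + r^5) = C₀ × r(1−r^5)/(1−r)
        = 4.834 × 0.2415 × (1 − 0.0008215) / (1 − 0.2415) = 1.538 mg/L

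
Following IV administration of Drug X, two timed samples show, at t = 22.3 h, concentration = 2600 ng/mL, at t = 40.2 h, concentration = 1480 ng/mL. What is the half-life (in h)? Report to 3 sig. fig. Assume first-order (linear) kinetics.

22.0 h

k = ln(C₁/C₂) / (t₂ − t₁) = ln(2600/1480) / (40.2 − 22.3)
  = 0.5635 / 17.90 = 0.03148 h⁻¹
t½ = ln2 / k = 0.693147 / 0.03148 = 22.02 h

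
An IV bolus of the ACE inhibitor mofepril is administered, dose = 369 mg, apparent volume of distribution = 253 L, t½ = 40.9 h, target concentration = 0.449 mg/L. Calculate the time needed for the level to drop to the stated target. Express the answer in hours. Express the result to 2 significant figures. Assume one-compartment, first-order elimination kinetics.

70 h

C₀ = Dose / Vd = 369.0 / 253 = 1.458 mg/L
k = ln2 / t½ = 0.693147 / 40.9 = 0.01695 h⁻¹
t = ln(C₀ / C) / k = ln(1.458 / 0.449) / 0.01695
  = ln(3.247) / 0.01695 = 1.178 / 0.01695 = 69.50 h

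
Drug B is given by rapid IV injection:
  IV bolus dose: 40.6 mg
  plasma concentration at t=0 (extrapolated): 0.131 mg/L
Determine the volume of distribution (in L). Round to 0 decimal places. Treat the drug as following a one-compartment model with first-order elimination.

310 L

Vd = Dose / C₀ = 40.60 / 0.131 = 309.9 L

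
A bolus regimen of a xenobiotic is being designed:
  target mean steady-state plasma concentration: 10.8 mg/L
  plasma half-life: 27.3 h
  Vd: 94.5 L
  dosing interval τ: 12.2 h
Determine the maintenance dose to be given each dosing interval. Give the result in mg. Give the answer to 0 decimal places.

k = ln2 / t½ = 0.693147 / 27.3 = 0.02539 h⁻¹
CL = k × Vd = 0.02539 × 94.5 = 2.399 L/h
At steady state, Dose/τ = Css × CL.
Dose = Css × CL × τ = 10.8 × 2.399 × 12.2 = 316.1 mg

316 mg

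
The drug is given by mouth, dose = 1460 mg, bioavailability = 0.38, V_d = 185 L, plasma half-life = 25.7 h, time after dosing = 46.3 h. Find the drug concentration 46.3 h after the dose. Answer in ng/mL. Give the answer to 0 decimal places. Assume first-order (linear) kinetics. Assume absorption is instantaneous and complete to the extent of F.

Amount reaching circulation = F × Dose = 0.38 × 1460 = 554.8 mg
C₀ = F·Dose / Vd = 554.8 / 185 = 2.999 mg/L
k = ln2 / t½ = 0.693147 / 25.7 = 0.02697 h⁻¹
C = C₀ · e^(−k·t) = 2.999 × e^(−0.02697 × 46.3)
  = 2.999 × 0.2869 = 0.8604 mg/L
Convert: 0.8604 mg/L × 1000 = 860.4 ng/mL

860 ng/mL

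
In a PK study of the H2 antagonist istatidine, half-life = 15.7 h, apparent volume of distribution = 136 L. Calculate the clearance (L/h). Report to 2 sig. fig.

k = ln2 / t½ = 0.693147 / 15.7 = 0.04415 h⁻¹
CL = k × Vd = 0.04415 × 136 = 6.004 L/h

6.0 L/h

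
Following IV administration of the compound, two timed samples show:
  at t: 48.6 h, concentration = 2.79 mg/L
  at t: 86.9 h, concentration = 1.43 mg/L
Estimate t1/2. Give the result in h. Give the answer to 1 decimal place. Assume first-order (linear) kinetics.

k = ln(C₁/C₂) / (t₂ − t₁) = ln(2.79/1.43) / (86.9 − 48.6)
  = 0.6684 / 38.30 = 0.01745 h⁻¹
t½ = ln2 / k = 0.693147 / 0.01745 = 39.72 h

39.7 h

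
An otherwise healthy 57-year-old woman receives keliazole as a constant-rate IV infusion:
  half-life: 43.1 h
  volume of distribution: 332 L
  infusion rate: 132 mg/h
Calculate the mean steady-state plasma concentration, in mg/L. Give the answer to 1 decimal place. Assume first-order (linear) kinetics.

24.7 mg/L

k = ln2 / t½ = 0.693147 / 43.1 = 0.01608 h⁻¹
CL = k × Vd = 0.01608 × 332 = 5.339 L/h
At steady state Css = R₀ / CL = 132 / 5.339 = 24.72 mg/L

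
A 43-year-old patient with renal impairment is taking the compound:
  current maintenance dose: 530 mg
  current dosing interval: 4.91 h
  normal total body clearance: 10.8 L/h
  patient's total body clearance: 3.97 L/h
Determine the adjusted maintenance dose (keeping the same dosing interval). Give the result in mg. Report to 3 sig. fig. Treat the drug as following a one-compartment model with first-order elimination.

To keep the same average steady-state level, dosing rate must scale with clearance.
CL ratio = 3.97 / 10.8 = 0.3676
New dose (same interval) = 530 × 0.3676 = 194.8 mg

195 mg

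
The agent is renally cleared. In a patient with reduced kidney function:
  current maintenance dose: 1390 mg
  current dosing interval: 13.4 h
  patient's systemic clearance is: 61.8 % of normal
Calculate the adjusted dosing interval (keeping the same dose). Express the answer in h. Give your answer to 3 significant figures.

To keep the same average steady-state level, dosing rate must scale with clearance.
CL ratio = 61.8 / 100 = 0.6180
New interval (same dose) = 13.4 / 0.6180 = 21.68 h

21.7 h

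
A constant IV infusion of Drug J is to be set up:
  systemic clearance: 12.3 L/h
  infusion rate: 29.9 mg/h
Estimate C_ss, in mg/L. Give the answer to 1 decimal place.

2.4 mg/L

At steady state Css = R₀ / CL = 29.9 / 12.30 = 2.431 mg/L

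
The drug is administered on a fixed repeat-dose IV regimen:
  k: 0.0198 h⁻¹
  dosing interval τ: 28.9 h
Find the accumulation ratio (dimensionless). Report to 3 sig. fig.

2.30

e^(−kτ) = e^(−0.01980 × 28.9) = 0.5643
Accumulation ratio R = 1 / (1 − e^(−kτ)) = 1 / (1 − 0.5643) = 2.295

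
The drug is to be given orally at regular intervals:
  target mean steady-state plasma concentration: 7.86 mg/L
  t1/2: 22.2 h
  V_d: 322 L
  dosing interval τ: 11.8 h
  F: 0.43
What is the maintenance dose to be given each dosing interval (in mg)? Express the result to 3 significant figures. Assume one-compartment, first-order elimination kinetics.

k = ln2 / t½ = 0.693147 / 22.2 = 0.03122 h⁻¹
CL = k × Vd = 0.03122 × 322 = 10.05 L/h
At steady state, F × (Dose/τ) = Css × CL.
Dose = Css × CL × τ / F = 7.86 × 10.05 × 11.8 / 0.43 = 2168 mg

2170 mg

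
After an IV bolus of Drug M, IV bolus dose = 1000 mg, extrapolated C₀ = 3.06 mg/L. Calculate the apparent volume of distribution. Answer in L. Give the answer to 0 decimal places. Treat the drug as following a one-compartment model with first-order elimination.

Vd = Dose / C₀ = 1000 / 3.06 = 326.8 L

327 L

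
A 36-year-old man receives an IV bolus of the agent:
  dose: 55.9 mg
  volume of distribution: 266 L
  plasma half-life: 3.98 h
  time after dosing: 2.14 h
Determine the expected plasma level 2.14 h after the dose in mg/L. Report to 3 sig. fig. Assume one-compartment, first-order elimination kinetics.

0.145 mg/L

C₀ = Dose / Vd = 55.90 / 266 = 0.2102 mg/L
k = ln2 / t½ = 0.693147 / 3.98 = 0.1742 h⁻¹
C = C₀ · e^(−k·t) = 0.2102 × e^(−0.1742 × 2.14)
  = 0.2102 × 0.6888 = 0.1448 mg/L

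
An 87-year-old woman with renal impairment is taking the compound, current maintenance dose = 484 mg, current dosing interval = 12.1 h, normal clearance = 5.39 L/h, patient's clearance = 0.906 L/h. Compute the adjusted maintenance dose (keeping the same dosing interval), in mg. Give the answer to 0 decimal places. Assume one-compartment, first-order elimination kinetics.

To keep the same average steady-state level, dosing rate must scale with clearance.
CL ratio = 0.906 / 5.39 = 0.1681
New dose (same interval) = 484 × 0.1681 = 81.36 mg

81 mg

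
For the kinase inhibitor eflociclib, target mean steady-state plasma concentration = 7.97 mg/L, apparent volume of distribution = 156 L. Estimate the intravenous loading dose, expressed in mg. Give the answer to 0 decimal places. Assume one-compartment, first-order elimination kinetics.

LD = Css × Vd = 7.97 × 156 = 1243 mg

1243 mg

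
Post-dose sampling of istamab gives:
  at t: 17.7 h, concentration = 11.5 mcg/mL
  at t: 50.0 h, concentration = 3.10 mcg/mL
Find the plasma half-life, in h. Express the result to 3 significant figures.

17.1 h

k = ln(C₁/C₂) / (t₂ − t₁) = ln(11.5/3.10) / (50.0 − 17.7)
  = 1.311 / 32.30 = 0.04059 h⁻¹
t½ = ln2 / k = 0.693147 / 0.04059 = 17.08 h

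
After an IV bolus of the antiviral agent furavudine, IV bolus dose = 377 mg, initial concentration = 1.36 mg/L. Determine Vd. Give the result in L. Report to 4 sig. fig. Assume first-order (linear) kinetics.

277.2 L

Vd = Dose / C₀ = 377.0 / 1.36 = 277.2 L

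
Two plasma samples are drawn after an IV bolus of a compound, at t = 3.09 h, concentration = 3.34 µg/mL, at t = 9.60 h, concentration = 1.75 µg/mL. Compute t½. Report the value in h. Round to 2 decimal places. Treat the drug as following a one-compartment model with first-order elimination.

k = ln(C₁/C₂) / (t₂ − t₁) = ln(3.34/1.75) / (9.60 − 3.09)
  = 0.6464 / 6.510 = 0.09929 h⁻¹
t½ = ln2 / k = 0.693147 / 0.09929 = 6.981 h

6.98 h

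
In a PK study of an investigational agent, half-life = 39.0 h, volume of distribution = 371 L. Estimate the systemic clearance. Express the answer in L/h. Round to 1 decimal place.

k = ln2 / t½ = 0.693147 / 39.0 = 0.01777 h⁻¹
CL = k × Vd = 0.01777 × 371 = 6.593 L/h

6.6 L/h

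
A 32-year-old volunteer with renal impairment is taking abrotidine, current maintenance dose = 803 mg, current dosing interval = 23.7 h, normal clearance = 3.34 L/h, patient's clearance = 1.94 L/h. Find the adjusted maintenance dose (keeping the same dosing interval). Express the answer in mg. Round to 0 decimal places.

To keep the same average steady-state level, dosing rate must scale with clearance.
CL ratio = 1.94 / 3.34 = 0.5808
New dose (same interval) = 803 × 0.5808 = 466.4 mg

466 mg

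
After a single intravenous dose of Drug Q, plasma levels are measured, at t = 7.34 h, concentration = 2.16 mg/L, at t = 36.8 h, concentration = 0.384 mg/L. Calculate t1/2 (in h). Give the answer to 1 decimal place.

11.8 h

k = ln(C₁/C₂) / (t₂ − t₁) = ln(2.16/0.384) / (36.8 − 7.34)
  = 1.727 / 29.46 = 0.05862 h⁻¹
t½ = ln2 / k = 0.693147 / 0.05862 = 11.82 h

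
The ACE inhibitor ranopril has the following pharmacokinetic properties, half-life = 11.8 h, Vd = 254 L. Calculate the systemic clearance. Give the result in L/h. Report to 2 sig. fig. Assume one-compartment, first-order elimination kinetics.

k = ln2 / t½ = 0.693147 / 11.8 = 0.05874 h⁻¹
CL = k × Vd = 0.05874 × 254 = 14.92 L/h

15 L/h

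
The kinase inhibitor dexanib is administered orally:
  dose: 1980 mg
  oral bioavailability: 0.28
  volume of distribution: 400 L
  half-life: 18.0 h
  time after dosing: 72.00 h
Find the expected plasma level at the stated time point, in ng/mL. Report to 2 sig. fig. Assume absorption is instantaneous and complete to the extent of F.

87 ng/mL

Amount reaching circulation = F × Dose = 0.28 × 1980 = 554.4 mg
C₀ = F·Dose / Vd = 554.4 / 400 = 1.386 mg/L
k = ln2 / t½ = 0.693147 / 18.0 = 0.03851 h⁻¹
t / t½ = 72.00 / 18.0 = 4 half-lives
C = C₀ × (1/2)^4 = 1.386 × 0.06250 = 0.08663 mg/L
Convert: 0.08663 mg/L × 1000 = 86.63 ng/mL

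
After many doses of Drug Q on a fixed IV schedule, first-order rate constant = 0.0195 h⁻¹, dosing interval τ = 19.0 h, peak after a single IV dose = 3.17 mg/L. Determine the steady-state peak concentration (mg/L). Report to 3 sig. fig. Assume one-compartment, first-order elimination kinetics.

e^(−kτ) = e^(−0.01950 × 19.0) = 0.6904
Accumulation ratio R = 1 / (1 − e^(−kτ)) = 1 / (1 − 0.6904) = 3.230
Steady-state peak = C₀ × R = 3.17 × 3.230 = 10.24 mg/L

10.2 mg/L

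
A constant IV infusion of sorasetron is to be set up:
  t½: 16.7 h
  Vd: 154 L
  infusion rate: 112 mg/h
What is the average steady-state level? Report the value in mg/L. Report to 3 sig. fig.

17.5 mg/L

k = ln2 / t½ = 0.693147 / 16.7 = 0.04151 h⁻¹
CL = k × Vd = 0.04151 × 154 = 6.393 L/h
At steady state Css = R₀ / CL = 112 / 6.393 = 17.52 mg/L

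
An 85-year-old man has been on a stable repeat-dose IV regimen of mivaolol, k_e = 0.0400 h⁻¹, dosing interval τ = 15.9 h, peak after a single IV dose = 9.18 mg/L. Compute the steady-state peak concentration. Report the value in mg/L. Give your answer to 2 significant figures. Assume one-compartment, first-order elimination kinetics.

20 mg/L

e^(−kτ) = e^(−0.04000 × 15.9) = 0.5294
Accumulation ratio R = 1 / (1 − e^(−kτ)) = 1 / (1 − 0.5294) = 2.125
Steady-state peak = C₀ × R = 9.18 × 2.125 = 19.51 mg/L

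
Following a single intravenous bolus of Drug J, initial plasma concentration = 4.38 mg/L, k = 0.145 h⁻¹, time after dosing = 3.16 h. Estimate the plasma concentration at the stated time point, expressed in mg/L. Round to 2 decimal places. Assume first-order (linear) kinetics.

C = C₀ · e^(−k·t) = 4.380 × e^(−0.1450 × 3.16)
  = 4.380 × 0.6324 = 2.770 mg/L

2.77 mg/L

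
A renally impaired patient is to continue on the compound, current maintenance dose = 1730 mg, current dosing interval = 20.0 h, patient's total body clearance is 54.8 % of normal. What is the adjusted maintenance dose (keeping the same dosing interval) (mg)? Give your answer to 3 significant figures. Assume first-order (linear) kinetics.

To keep the same average steady-state level, dosing rate must scale with clearance.
CL ratio = 54.8 / 100 = 0.5480
New dose (same interval) = 1730 × 0.5480 = 948.0 mg

948 mg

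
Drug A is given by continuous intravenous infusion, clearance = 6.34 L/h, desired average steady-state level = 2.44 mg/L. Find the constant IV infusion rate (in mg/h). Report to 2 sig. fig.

At steady state, infusion rate R₀ = Css × CL = 2.44 × 6.340 = 15.47 mg/h

15 mg/h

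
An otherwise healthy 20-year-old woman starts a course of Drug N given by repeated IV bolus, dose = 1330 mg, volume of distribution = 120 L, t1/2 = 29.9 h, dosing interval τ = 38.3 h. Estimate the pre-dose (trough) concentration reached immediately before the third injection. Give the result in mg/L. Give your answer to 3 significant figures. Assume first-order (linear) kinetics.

6.44 mg/L

C₀ per dose = Dose / Vd = 1330 / 120 = 11.08 mg/L
k = ln2 / t½ = 0.693147 / 29.9 = 0.02318 h⁻¹
Fraction remaining after one interval: r = e^(−kτ) = e^(−0.02318 × 38.3) = 0.4116
Before dose 3, 2 doses have been given (aged 1τ, 2τ).
C_trough = C₀ × (r + r²) = 11.08 × (0.4116 + 0.1694) = 6.437 mg/L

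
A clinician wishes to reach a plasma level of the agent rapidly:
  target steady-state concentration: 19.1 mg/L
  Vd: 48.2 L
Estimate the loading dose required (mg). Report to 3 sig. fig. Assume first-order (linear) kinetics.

LD = Css × Vd = 19.1 × 48.2 = 920.6 mg

921 mg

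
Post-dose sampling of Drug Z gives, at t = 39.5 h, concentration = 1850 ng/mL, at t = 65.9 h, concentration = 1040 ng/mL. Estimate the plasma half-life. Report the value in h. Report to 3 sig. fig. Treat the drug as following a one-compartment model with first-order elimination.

k = ln(C₁/C₂) / (t₂ − t₁) = ln(1850/1040) / (65.9 − 39.5)
  = 0.5760 / 26.40 = 0.02182 h⁻¹
t½ = ln2 / k = 0.693147 / 0.02182 = 31.77 h

31.8 h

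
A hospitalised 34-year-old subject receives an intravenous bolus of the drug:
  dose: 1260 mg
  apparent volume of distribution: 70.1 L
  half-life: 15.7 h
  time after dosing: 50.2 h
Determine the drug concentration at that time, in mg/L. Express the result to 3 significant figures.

C₀ = Dose / Vd = 1260 / 70.1 = 17.97 mg/L
k = ln2 / t½ = 0.693147 / 15.7 = 0.04415 h⁻¹
C = C₀ · e^(−k·t) = 17.97 × e^(−0.04415 × 50.2)
  = 17.97 × 0.1090 = 1.959 mg/L

1.96 mg/L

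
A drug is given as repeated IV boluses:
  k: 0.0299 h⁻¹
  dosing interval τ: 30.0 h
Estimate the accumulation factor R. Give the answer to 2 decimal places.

e^(−kτ) = e^(−0.02990 × 30.0) = 0.4078
Accumulation ratio R = 1 / (1 − e^(−kτ)) = 1 / (1 − 0.4078) = 1.689

1.69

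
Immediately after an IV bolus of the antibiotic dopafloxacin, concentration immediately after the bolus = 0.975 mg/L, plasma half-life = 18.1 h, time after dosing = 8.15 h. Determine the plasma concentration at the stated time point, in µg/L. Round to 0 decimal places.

714 µg/L

k = ln2 / t½ = 0.693147 / 18.1 = 0.03830 h⁻¹
C = C₀ · e^(−k·t) = 0.9750 × e^(−0.03830 × 8.15)
  = 0.9750 × 0.7319 = 0.7136 mg/L
Convert: 0.7136 mg/L × 1000 = 713.6 µg/L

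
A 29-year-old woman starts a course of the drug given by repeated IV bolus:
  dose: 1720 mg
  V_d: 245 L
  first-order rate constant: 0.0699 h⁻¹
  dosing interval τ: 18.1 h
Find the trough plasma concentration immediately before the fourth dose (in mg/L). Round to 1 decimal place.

2.7 mg/L

C₀ per dose = Dose / Vd = 1720 / 245 = 7.020 mg/L
Fraction remaining after one interval: r = e^(−kτ) = e^(−0.06990 × 18.1) = 0.2822
Before dose 4, 3 doses have been given (aged 1τ, 2τ, 3τ).
C_trough = C₀ × (r + r² + … + r^3) = C₀ × r(1−r^3)/(1−r)
        = 7.020 × 0.2822 × (1 − 0.02247) / (1 − 0.2822) = 2.698 mg/L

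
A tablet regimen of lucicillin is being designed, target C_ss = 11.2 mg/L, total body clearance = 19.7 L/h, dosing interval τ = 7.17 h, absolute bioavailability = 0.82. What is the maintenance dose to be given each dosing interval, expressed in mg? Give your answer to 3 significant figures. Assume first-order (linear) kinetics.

At steady state, F × (Dose/τ) = Css × CL.
Dose = Css × CL × τ / F = 11.2 × 19.70 × 7.17 / 0.82 = 1929 mg

1930 mg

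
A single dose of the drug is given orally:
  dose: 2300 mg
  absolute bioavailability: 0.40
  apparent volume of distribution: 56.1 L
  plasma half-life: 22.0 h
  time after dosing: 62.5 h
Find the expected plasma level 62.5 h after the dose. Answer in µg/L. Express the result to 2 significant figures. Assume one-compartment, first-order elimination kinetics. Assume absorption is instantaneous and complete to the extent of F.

Amount reaching circulation = F × Dose = 0.40 × 2300 = 920.0 mg
C₀ = F·Dose / Vd = 920.0 / 56.1 = 16.40 mg/L
k = ln2 / t½ = 0.693147 / 22.0 = 0.03151 h⁻¹
C = C₀ · e^(−k·t) = 16.40 × e^(−0.03151 × 62.5)
  = 16.40 × 0.1395 = 2.288 mg/L
Convert: 2.288 mg/L × 1000 = 2288 µg/L

2300 µg/L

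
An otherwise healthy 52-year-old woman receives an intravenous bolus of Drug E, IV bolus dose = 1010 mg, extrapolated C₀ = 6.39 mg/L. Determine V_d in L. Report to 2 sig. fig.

160 L

Vd = Dose / C₀ = 1010 / 6.39 = 158.1 L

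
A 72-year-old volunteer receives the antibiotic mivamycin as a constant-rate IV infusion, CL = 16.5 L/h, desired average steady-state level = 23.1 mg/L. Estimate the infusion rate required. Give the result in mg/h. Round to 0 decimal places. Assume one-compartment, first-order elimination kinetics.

381 mg/h

At steady state, infusion rate R₀ = Css × CL = 23.1 × 16.50 = 381.2 mg/h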